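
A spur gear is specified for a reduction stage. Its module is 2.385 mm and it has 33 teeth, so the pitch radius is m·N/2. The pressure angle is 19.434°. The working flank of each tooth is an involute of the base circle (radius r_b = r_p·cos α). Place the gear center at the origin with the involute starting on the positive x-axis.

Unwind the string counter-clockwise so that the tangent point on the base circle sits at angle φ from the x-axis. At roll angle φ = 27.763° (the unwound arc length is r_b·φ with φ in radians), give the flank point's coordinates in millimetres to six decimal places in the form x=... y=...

pitch radius r_p = m·N/2 = 2.385·33/2 = 39.352500
base radius r_b = r_p·cos α = 39.352500·cos 19.434° = 37.110406
roll angle φ = 27.763° = 0.48455576 rad
x = r_b·(cos φ + φ·sin φ) = 37.110406·(0.88488197 + 0.48455576·0.46581531) = 41.214649
y = r_b·(sin φ − φ·cos φ) = 37.110406·(0.46581531 − 0.48455576·0.88488197) = 1.374594

x=41.214649 y=1.374594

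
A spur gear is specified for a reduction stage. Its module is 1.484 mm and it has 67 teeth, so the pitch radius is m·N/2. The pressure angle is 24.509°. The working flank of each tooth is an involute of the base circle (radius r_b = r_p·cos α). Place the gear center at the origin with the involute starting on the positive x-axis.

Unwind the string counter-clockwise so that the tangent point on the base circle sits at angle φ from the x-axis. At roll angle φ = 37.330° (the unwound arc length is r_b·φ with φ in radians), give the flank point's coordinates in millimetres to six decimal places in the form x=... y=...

pitch radius r_p = m·N/2 = 1.484·67/2 = 49.714000
base radius r_b = r_p·cos α = 49.714000·cos 24.509° = 45.234576
roll angle φ = 37.330° = 0.65153141 rad
x = r_b·(cos φ + φ·sin φ) = 45.234576·(0.79515608 + 0.65153141·0.60640483) = 53.840357
y = r_b·(sin φ − φ·cos φ) = 45.234576·(0.60640483 − 0.65153141·0.79515608) = 3.995826

x=53.840357 y=3.995826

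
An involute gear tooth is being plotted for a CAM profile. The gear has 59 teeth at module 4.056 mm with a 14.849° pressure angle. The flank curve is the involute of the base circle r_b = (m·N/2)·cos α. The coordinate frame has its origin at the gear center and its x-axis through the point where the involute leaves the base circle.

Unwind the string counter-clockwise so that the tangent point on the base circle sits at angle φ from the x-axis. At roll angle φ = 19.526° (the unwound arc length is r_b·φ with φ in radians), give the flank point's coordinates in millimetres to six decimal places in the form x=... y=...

x=122.178568 y=1.508229

pitch radius r_p = m·N/2 = 4.056·59/2 = 119.652000
base radius r_b = r_p·cos α = 119.652000·cos 14.849° = 115.656171
roll angle φ = 19.526° = 0.34079299 rad
x = r_b·(cos φ + φ·sin φ) = 115.656171·(0.94248992 + 0.34079299·0.33423458) = 122.178568
y = r_b·(sin φ − φ·cos φ) = 115.656171·(0.33423458 − 0.34079299·0.94248992) = 1.508229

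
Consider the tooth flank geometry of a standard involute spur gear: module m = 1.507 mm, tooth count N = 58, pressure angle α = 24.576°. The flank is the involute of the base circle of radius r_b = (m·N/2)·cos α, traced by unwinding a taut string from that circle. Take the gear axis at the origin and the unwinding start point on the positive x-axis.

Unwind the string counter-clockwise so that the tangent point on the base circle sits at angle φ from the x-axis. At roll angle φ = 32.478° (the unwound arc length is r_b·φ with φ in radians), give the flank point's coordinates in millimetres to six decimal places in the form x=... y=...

x=45.625327 y=2.336311

pitch radius r_p = m·N/2 = 1.507·58/2 = 43.703000
base radius r_b = r_p·cos α = 43.703000·cos 24.576° = 39.743963
roll angle φ = 32.478° = 0.56684803 rad
x = r_b·(cos φ + φ·sin φ) = 39.743963·(0.84359769 + 0.56684803·0.53697573) = 45.625327
y = r_b·(sin φ − φ·cos φ) = 39.743963·(0.53697573 − 0.56684803·0.84359769) = 2.336311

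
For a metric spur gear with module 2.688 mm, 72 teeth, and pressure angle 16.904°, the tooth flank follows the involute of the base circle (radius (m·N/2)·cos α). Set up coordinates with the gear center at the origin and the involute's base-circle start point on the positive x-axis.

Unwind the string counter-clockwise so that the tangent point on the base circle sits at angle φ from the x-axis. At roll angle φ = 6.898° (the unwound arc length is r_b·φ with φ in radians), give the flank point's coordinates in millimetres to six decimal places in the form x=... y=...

x=93.255541 y=0.053778

pitch radius r_p = m·N/2 = 2.688·72/2 = 96.768000
base radius r_b = r_p·cos α = 96.768000·cos 16.904° = 92.586973
roll angle φ = 6.898° = 0.12039281 rad
x = r_b·(cos φ + φ·sin φ) = 92.586973·(0.99276153 + 0.12039281·0.12010218) = 93.255541
y = r_b·(sin φ − φ·cos φ) = 92.586973·(0.12010218 − 0.12039281·0.99276153) = 0.053778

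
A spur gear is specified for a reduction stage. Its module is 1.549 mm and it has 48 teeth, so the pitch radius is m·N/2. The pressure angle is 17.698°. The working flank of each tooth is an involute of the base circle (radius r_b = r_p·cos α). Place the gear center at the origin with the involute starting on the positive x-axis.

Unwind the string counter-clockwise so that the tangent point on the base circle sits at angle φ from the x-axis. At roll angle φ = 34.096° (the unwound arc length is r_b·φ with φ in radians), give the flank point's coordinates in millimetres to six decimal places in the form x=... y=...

pitch radius r_p = m·N/2 = 1.549·48/2 = 37.176000
base radius r_b = r_p·cos α = 37.176000·cos 17.698° = 35.416538
roll angle φ = 34.096° = 0.59508746 rad
x = r_b·(cos φ + φ·sin φ) = 35.416538·(0.82809947 + 0.59508746·0.56058118) = 41.143190
y = r_b·(sin φ − φ·cos φ) = 35.416538·(0.56058118 − 0.59508746·0.82809947) = 2.400872

x=41.143190 y=2.400872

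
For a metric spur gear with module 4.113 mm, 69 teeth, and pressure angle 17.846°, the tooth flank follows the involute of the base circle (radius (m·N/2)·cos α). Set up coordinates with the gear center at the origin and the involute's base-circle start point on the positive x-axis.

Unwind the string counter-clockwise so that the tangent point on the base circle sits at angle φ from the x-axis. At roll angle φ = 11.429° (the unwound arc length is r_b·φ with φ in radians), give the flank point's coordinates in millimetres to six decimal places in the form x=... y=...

pitch radius r_p = m·N/2 = 4.113·69/2 = 141.898500
base radius r_b = r_p·cos α = 141.898500·cos 17.846° = 135.070863
roll angle φ = 11.429° = 0.19947368 rad
x = r_b·(cos φ + φ·sin φ) = 135.070863·(0.98017101 + 0.19947368·0.19815347) = 137.731409
y = r_b·(sin φ − φ·cos φ) = 135.070863·(0.19815347 − 0.19947368·0.98017101) = 0.355933

x=137.731409 y=0.355933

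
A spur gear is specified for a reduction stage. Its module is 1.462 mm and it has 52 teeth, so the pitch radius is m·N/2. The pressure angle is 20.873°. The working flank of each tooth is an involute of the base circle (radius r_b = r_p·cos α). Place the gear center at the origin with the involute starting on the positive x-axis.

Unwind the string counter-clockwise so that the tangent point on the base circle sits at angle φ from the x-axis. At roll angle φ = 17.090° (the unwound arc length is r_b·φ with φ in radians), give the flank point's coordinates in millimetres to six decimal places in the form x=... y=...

x=37.062371 y=0.311393

pitch radius r_p = m·N/2 = 1.462·52/2 = 38.012000
base radius r_b = r_p·cos α = 38.012000·cos 20.873° = 35.517367
roll angle φ = 17.090° = 0.29827677 rad
x = r_b·(cos φ + φ·sin φ) = 35.517367·(0.95584432 + 0.29827677·0.29387350) = 37.062371
y = r_b·(sin φ − φ·cos φ) = 35.517367·(0.29387350 − 0.29827677·0.95584432) = 0.311393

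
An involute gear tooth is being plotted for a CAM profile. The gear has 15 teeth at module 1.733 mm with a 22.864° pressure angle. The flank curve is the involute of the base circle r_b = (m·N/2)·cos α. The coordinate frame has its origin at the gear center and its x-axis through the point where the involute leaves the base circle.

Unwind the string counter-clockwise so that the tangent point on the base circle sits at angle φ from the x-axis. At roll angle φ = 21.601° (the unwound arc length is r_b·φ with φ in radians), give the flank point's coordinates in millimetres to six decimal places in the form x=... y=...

pitch radius r_p = m·N/2 = 1.733·15/2 = 12.997500
base radius r_b = r_p·cos α = 12.997500·cos 22.864° = 11.976283
roll angle φ = 21.601° = 0.37700857 rad
x = r_b·(cos φ + φ·sin φ) = 11.976283·(0.92977006 + 0.37700857·0.36814078) = 12.797404
y = r_b·(sin φ − φ·cos φ) = 11.976283·(0.36814078 − 0.37700857·0.92977006) = 0.210896

x=12.797404 y=0.210896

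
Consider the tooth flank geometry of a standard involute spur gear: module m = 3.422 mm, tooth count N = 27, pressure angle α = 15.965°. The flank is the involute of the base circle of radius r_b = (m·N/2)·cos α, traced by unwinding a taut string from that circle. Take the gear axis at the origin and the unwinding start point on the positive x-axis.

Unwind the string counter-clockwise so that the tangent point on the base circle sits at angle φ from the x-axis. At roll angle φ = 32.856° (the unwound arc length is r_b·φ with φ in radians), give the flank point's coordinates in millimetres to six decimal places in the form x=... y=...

pitch radius r_p = m·N/2 = 3.422·27/2 = 46.197000
base radius r_b = r_p·cos α = 46.197000·cos 15.965° = 44.415177
roll angle φ = 32.856° = 0.57344538 rad
x = r_b·(cos φ + φ·sin φ) = 44.415177·(0.84003674 + 0.57344538·0.54252951) = 51.128432
y = r_b·(sin φ − φ·cos φ) = 44.415177·(0.54252951 − 0.57344538·0.84003674) = 2.701079

x=51.128432 y=2.701079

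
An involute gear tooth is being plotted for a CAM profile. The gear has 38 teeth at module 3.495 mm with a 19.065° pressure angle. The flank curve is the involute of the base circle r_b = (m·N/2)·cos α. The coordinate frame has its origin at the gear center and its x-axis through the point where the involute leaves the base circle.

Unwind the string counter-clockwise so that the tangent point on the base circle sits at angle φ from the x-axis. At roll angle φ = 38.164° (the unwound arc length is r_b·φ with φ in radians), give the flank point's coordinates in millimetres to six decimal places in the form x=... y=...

x=75.178943 y=5.912637

pitch radius r_p = m·N/2 = 3.495·38/2 = 66.405000
base radius r_b = r_p·cos α = 66.405000·cos 19.065° = 62.762594
roll angle φ = 38.164° = 0.66608746 rad
x = r_b·(cos φ + φ·sin φ) = 62.762594·(0.78624530 + 0.66608746·0.61791450) = 75.178943
y = r_b·(sin φ − φ·cos φ) = 62.762594·(0.61791450 − 0.66608746·0.78624530) = 5.912637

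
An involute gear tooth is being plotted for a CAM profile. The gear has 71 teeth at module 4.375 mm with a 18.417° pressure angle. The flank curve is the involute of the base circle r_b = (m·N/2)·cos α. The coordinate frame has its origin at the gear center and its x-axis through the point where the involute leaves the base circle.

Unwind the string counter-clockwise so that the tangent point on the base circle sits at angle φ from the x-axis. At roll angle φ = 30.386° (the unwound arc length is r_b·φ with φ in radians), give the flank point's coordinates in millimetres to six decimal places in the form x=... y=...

pitch radius r_p = m·N/2 = 4.375·71/2 = 155.312500
base radius r_b = r_p·cos α = 155.312500·cos 18.417° = 147.357753
roll angle φ = 30.386° = 0.53033575 rad
x = r_b·(cos φ + φ·sin φ) = 147.357753·(0.86263729 + 0.53033575·0.50582300) = 166.645897
y = r_b·(sin φ − φ·cos φ) = 147.357753·(0.50582300 − 0.53033575·0.86263729) = 7.122626

x=166.645897 y=7.122626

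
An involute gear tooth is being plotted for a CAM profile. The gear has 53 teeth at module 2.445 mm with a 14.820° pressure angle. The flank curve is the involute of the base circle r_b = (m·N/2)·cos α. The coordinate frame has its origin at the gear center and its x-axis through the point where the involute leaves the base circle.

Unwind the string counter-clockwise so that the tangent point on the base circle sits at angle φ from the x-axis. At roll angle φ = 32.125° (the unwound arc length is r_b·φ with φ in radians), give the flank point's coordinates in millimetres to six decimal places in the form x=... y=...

x=71.722355 y=3.565802

pitch radius r_p = m·N/2 = 2.445·53/2 = 64.792500
base radius r_b = r_p·cos α = 64.792500·cos 14.820° = 62.637123
roll angle φ = 32.125° = 0.56068702 rad
x = r_b·(cos φ + φ·sin φ) = 62.637123·(0.84688997 + 0.56068702·0.53176816) = 71.722355
y = r_b·(sin φ − φ·cos φ) = 62.637123·(0.53176816 − 0.56068702·0.84688997) = 3.565802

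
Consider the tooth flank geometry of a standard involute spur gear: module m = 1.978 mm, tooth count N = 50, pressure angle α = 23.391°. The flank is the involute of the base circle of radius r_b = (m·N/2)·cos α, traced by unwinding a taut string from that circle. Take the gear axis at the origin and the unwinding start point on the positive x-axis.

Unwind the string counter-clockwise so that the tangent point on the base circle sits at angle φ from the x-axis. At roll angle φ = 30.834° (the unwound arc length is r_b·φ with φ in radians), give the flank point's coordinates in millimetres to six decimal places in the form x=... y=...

x=51.489952 y=2.290302

pitch radius r_p = m·N/2 = 1.978·50/2 = 49.450000
base radius r_b = r_p·cos α = 49.450000·cos 23.391° = 45.386051
roll angle φ = 30.834° = 0.53815482 rad
x = r_b·(cos φ + φ·sin φ) = 45.386051·(0.85865589 + 0.53815482·0.51255249) = 51.489952
y = r_b·(sin φ − φ·cos φ) = 45.386051·(0.51255249 − 0.53815482·0.85865589) = 2.290302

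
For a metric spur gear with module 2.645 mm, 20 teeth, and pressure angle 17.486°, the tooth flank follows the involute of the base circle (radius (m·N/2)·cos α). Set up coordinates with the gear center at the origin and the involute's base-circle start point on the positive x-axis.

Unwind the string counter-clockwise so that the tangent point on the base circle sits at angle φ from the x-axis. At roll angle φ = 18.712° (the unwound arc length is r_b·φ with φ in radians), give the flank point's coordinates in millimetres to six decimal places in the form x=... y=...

x=26.537470 y=0.289808

pitch radius r_p = m·N/2 = 2.645·20/2 = 26.450000
base radius r_b = r_p·cos α = 26.450000·cos 17.486° = 25.227756
roll angle φ = 18.712° = 0.32658601 rad
x = r_b·(cos φ + φ·sin φ) = 25.227756·(0.94714311 + 0.32658601·0.32081137) = 26.537470
y = r_b·(sin φ − φ·cos φ) = 25.227756·(0.32081137 − 0.32658601·0.94714311) = 0.289808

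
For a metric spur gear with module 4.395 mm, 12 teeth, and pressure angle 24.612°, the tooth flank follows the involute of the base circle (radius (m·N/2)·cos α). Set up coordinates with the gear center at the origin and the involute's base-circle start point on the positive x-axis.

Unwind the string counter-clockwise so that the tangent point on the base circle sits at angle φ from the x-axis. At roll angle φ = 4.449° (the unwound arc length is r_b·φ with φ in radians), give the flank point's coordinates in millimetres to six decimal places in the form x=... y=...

x=24.046424 y=0.003739

pitch radius r_p = m·N/2 = 4.395·12/2 = 26.370000
base radius r_b = r_p·cos α = 26.370000·cos 24.612° = 23.974257
roll angle φ = 4.449° = 0.07764970 rad
x = r_b·(cos φ + φ·sin φ) = 23.974257·(0.99698678 + 0.07764970·0.07757169) = 24.046424
y = r_b·(sin φ − φ·cos φ) = 23.974257·(0.07757169 − 0.07764970·0.99698678) = 0.003739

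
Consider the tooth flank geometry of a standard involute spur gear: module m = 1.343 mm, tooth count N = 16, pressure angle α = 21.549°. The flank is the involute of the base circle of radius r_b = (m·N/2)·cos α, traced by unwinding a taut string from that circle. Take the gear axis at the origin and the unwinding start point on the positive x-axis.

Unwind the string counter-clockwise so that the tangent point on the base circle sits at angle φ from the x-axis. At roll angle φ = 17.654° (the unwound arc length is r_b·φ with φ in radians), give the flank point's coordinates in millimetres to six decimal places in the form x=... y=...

pitch radius r_p = m·N/2 = 1.343·16/2 = 10.744000
base radius r_b = r_p·cos α = 10.744000·cos 21.549° = 9.993035
roll angle φ = 17.654° = 0.30812043 rad
x = r_b·(cos φ + φ·sin φ) = 9.993035·(0.95290527 + 0.30812043·0.30326812) = 10.456196
y = r_b·(sin φ − φ·cos φ) = 9.993035·(0.30326812 − 0.30812043·0.95290527) = 0.096518

x=10.456196 y=0.096518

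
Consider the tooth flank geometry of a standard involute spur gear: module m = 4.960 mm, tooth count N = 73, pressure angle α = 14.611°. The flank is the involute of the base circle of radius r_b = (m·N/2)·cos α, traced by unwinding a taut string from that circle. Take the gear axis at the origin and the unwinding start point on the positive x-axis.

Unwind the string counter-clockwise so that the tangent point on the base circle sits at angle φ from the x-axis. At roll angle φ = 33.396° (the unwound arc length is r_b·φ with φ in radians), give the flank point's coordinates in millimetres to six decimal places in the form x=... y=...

pitch radius r_p = m·N/2 = 4.960·73/2 = 181.040000
base radius r_b = r_p·cos α = 181.040000·cos 14.611° = 175.185304
roll angle φ = 33.396° = 0.58287016 rad
x = r_b·(cos φ + φ·sin φ) = 175.185304·(0.83488629 + 0.58287016·0.55042246) = 202.463603
y = r_b·(sin φ − φ·cos φ) = 175.185304·(0.55042246 − 0.58287016·0.83488629) = 11.175447

x=202.463603 y=11.175447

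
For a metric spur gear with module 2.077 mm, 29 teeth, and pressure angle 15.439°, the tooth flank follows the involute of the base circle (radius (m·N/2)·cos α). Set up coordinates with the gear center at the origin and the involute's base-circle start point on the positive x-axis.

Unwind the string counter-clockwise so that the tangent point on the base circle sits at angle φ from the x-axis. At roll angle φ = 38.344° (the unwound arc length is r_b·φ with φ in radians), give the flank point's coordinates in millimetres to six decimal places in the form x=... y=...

pitch radius r_p = m·N/2 = 2.077·29/2 = 30.116500
base radius r_b = r_p·cos α = 30.116500·cos 15.439° = 29.029729
roll angle φ = 38.344° = 0.66922905 rad
x = r_b·(cos φ + φ·sin φ) = 29.029729·(0.78430018 + 0.66922905·0.62038151) = 34.820507
y = r_b·(sin φ − φ·cos φ) = 29.029729·(0.62038151 − 0.66922905·0.78430018) = 2.772486

x=34.820507 y=2.772486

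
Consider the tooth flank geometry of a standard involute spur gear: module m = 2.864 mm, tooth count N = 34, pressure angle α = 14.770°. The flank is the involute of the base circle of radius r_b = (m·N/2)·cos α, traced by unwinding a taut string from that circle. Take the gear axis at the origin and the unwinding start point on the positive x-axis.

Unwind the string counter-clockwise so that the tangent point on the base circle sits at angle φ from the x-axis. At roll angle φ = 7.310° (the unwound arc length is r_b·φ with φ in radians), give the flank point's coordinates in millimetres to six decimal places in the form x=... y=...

x=47.460812 y=0.032538

pitch radius r_p = m·N/2 = 2.864·34/2 = 48.688000
base radius r_b = r_p·cos α = 48.688000·cos 14.770° = 47.079203
roll angle φ = 7.310° = 0.12758357 rad
x = r_b·(cos φ + φ·sin φ) = 47.079203·(0.99187225 + 0.12758357·0.12723772) = 47.460812
y = r_b·(sin φ − φ·cos φ) = 47.079203·(0.12723772 − 0.12758357·0.99187225) = 0.032538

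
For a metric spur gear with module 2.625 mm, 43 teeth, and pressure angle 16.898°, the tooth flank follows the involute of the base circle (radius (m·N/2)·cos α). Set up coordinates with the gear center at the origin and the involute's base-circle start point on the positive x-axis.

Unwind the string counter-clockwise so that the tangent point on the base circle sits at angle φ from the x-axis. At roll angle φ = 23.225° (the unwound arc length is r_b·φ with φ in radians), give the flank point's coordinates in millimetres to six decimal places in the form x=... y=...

pitch radius r_p = m·N/2 = 2.625·43/2 = 56.437500
base radius r_b = r_p·cos α = 56.437500·cos 16.898° = 54.000739
roll angle φ = 23.225° = 0.40535272 rad
x = r_b·(cos φ + φ·sin φ) = 54.000739·(0.91896336 + 0.40535272·0.39434292) = 58.256610
y = r_b·(sin φ − φ·cos φ) = 54.000739·(0.39434292 − 0.40535272·0.91896336) = 1.179302

x=58.256610 y=1.179302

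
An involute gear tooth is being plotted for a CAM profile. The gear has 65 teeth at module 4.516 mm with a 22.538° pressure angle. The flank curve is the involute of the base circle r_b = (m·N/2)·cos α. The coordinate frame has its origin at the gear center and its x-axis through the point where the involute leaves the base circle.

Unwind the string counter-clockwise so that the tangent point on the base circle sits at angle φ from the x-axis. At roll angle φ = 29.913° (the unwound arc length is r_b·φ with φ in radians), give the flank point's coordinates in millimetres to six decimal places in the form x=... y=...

x=152.795270 y=6.256624

pitch radius r_p = m·N/2 = 4.516·65/2 = 146.770000
base radius r_b = r_p·cos α = 146.770000·cos 22.538° = 135.560518
roll angle φ = 29.913° = 0.52208034 rad
x = r_b·(cos φ + φ·sin φ) = 135.560518·(0.86678362 + 0.52208034·0.49868442) = 152.795270
y = r_b·(sin φ − φ·cos φ) = 135.560518·(0.49868442 − 0.52208034·0.86678362) = 6.256624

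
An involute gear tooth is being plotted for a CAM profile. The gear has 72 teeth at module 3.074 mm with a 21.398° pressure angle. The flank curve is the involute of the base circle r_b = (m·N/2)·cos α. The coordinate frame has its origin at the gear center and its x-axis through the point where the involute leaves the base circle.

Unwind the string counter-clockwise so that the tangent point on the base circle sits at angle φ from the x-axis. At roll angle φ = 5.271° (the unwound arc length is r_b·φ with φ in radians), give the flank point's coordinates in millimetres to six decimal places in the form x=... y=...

x=103.470860 y=0.026718

pitch radius r_p = m·N/2 = 3.074·72/2 = 110.664000
base radius r_b = r_p·cos α = 110.664000·cos 21.398° = 103.035770
roll angle φ = 5.271° = 0.09199630 rad
x = r_b·(cos φ + φ·sin φ) = 103.035770·(0.99577132 + 0.09199630·0.09186659) = 103.470860
y = r_b·(sin φ − φ·cos φ) = 103.035770·(0.09186659 − 0.09199630·0.99577132) = 0.026718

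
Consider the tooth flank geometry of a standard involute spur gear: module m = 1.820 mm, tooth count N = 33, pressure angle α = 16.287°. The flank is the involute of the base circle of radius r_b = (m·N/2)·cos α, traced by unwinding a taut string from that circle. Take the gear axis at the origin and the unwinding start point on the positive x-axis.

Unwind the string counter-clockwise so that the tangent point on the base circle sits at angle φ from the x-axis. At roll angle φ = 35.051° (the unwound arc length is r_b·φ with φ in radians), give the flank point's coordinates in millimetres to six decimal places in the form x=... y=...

pitch radius r_p = m·N/2 = 1.820·33/2 = 30.030000
base radius r_b = r_p·cos α = 30.030000·cos 16.287° = 28.824865
roll angle φ = 35.051° = 0.61175536 rad
x = r_b·(cos φ + φ·sin φ) = 28.824865·(0.81864117 + 0.61175536·0.57430535) = 33.724387
y = r_b·(sin φ − φ·cos φ) = 28.824865·(0.57430535 − 0.61175536·0.81864117) = 2.118548

x=33.724387 y=2.118548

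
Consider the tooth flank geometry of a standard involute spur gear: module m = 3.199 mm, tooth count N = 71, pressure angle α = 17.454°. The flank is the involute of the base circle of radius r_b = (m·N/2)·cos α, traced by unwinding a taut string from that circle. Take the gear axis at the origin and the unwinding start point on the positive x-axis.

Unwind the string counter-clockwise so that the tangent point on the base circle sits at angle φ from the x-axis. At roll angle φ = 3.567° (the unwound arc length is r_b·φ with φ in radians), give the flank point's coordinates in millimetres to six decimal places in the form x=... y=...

pitch radius r_p = m·N/2 = 3.199·71/2 = 113.564500
base radius r_b = r_p·cos α = 113.564500·cos 17.454° = 108.335771
roll angle φ = 3.567° = 0.06225589 rad
x = r_b·(cos φ + φ·sin φ) = 108.335771·(0.99806273 + 0.06225589·0.06221569) = 108.545511
y = r_b·(sin φ − φ·cos φ) = 108.335771·(0.06221569 − 0.06225589·0.99806273) = 0.008710

x=108.545511 y=0.008710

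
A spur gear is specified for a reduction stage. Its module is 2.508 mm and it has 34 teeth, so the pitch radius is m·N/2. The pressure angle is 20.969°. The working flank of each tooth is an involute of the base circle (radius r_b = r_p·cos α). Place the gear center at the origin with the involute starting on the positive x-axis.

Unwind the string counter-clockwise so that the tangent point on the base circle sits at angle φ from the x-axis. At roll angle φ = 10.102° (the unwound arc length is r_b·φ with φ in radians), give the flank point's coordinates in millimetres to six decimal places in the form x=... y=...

x=40.426406 y=0.072510

pitch radius r_p = m·N/2 = 2.508·34/2 = 42.636000
base radius r_b = r_p·cos α = 42.636000·cos 20.969° = 39.812396
roll angle φ = 10.102° = 0.17631316 rad
x = r_b·(cos φ + φ·sin φ) = 39.812396·(0.98449706 + 0.17631316·0.17540109) = 40.426406
y = r_b·(sin φ − φ·cos φ) = 39.812396·(0.17540109 − 0.17631316·0.98449706) = 0.072510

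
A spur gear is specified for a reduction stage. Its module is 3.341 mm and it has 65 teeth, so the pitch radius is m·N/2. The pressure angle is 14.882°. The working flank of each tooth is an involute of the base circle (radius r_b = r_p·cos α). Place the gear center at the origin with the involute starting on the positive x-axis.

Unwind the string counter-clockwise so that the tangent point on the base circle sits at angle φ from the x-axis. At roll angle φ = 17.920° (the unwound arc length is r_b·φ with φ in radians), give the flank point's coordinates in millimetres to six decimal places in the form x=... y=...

pitch radius r_p = m·N/2 = 3.341·65/2 = 108.582500
base radius r_b = r_p·cos α = 108.582500·cos 14.882° = 104.940297
roll angle φ = 17.920° = 0.31276300 rad
x = r_b·(cos φ + φ·sin φ) = 104.940297·(0.95148706 + 0.31276300·0.30768877) = 109.948123
y = r_b·(sin φ − φ·cos φ) = 104.940297·(0.30768877 − 0.31276300·0.95148706) = 1.059773

x=109.948123 y=1.059773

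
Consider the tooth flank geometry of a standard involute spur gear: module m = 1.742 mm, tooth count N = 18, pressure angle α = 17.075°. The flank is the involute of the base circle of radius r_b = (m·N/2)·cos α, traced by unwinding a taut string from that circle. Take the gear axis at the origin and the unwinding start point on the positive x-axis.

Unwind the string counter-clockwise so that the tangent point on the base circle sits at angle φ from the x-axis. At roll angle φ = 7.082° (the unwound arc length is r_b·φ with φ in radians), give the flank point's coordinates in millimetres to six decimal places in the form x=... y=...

x=15.100981 y=0.009419

pitch radius r_p = m·N/2 = 1.742·18/2 = 15.678000
base radius r_b = r_p·cos α = 15.678000·cos 17.075° = 14.986933
roll angle φ = 7.082° = 0.12360422 rad
x = r_b·(cos φ + φ·sin φ) = 14.986933·(0.99237072 + 0.12360422·0.12328972) = 15.100981
y = r_b·(sin φ − φ·cos φ) = 14.986933·(0.12328972 − 0.12360422·0.99237072) = 0.009419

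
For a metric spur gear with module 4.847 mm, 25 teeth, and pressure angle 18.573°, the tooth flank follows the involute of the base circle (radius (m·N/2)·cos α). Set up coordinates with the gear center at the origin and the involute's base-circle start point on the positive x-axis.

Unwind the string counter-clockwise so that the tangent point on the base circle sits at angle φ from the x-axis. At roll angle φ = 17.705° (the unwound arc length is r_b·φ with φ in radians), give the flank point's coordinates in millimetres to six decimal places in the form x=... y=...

x=60.108928 y=0.559500

pitch radius r_p = m·N/2 = 4.847·25/2 = 60.587500
base radius r_b = r_p·cos α = 60.587500·cos 18.573° = 57.432019
roll angle φ = 17.705° = 0.30901054 rad
x = r_b·(cos φ + φ·sin φ) = 57.432019·(0.95263495 + 0.30901054·0.30411620) = 60.108928
y = r_b·(sin φ − φ·cos φ) = 57.432019·(0.30411620 − 0.30901054·0.95263495) = 0.559500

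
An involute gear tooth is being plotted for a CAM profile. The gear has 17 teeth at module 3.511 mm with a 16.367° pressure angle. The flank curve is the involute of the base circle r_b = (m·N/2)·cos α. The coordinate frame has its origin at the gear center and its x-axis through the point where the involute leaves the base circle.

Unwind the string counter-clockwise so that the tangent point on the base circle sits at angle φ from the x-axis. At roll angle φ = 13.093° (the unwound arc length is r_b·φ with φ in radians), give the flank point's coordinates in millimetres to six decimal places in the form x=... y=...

x=29.372034 y=0.113303

pitch radius r_p = m·N/2 = 3.511·17/2 = 29.843500
base radius r_b = r_p·cos α = 29.843500·cos 16.367° = 28.634135
roll angle φ = 13.093° = 0.22851596 rad
x = r_b·(cos φ + φ·sin φ) = 28.634135·(0.97400365 + 0.22851596·0.22653231) = 29.372034
y = r_b·(sin φ − φ·cos φ) = 28.634135·(0.22653231 − 0.22851596·0.97400365) = 0.113303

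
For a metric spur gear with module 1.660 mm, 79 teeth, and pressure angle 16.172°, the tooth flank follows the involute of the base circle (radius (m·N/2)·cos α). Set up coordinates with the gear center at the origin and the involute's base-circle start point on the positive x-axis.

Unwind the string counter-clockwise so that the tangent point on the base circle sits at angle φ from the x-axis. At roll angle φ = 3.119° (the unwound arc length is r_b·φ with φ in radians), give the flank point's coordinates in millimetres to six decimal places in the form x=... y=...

pitch radius r_p = m·N/2 = 1.660·79/2 = 65.570000
base radius r_b = r_p·cos α = 65.570000·cos 16.172° = 62.975389
roll angle φ = 3.119° = 0.05443682 rad
x = r_b·(cos φ + φ·sin φ) = 62.975389·(0.99851868 + 0.05443682·0.05440994) = 63.068630
y = r_b·(sin φ − φ·cos φ) = 62.975389·(0.05440994 − 0.05443682·0.99851868) = 0.003385

x=63.068630 y=0.003385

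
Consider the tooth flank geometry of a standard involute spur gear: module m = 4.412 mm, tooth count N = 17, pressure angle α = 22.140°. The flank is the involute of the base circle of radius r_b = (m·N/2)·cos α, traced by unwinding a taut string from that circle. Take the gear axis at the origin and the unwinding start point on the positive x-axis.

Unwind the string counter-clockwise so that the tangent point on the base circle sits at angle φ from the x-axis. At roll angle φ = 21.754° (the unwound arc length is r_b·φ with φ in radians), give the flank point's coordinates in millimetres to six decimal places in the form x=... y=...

pitch radius r_p = m·N/2 = 4.412·17/2 = 37.502000
base radius r_b = r_p·cos α = 37.502000·cos 22.140° = 34.736818
roll angle φ = 21.754° = 0.37967893 rad
x = r_b·(cos φ + φ·sin φ) = 34.736818·(0.92878368 + 0.37967893·0.37062228) = 37.151067
y = r_b·(sin φ − φ·cos φ) = 34.736818·(0.37062228 − 0.37967893·0.92878368) = 0.624661

x=37.151067 y=0.624661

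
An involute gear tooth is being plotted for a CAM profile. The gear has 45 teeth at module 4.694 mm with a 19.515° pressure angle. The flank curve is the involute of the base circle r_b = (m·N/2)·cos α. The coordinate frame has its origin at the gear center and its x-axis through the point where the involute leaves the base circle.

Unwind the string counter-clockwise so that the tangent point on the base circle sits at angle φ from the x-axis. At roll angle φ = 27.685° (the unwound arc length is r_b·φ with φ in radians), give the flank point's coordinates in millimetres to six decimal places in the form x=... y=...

x=110.499341 y=3.656811

pitch radius r_p = m·N/2 = 4.694·45/2 = 105.615000
base radius r_b = r_p·cos α = 105.615000·cos 19.515° = 99.547848
roll angle φ = 27.685° = 0.48319440 rad
x = r_b·(cos φ + φ·sin φ) = 99.547848·(0.88551529 + 0.48319440·0.46461023) = 110.499341
y = r_b·(sin φ − φ·cos φ) = 99.547848·(0.46461023 − 0.48319440·0.88551529) = 3.656811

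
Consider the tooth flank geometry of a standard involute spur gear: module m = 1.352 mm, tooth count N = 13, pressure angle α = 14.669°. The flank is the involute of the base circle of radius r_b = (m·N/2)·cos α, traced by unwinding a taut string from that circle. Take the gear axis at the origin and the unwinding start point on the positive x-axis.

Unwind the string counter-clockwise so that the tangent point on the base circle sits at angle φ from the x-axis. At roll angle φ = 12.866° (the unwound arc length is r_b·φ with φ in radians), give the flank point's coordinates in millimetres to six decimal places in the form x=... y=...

x=8.713203 y=0.031926

pitch radius r_p = m·N/2 = 1.352·13/2 = 8.788000
base radius r_b = r_p·cos α = 8.788000·cos 14.669° = 8.501554
roll angle φ = 12.866° = 0.22455406 rad
x = r_b·(cos φ + φ·sin φ) = 8.501554·(0.97489350 + 0.22455406·0.22267164) = 8.713203
y = r_b·(sin φ − φ·cos φ) = 8.501554·(0.22267164 − 0.22455406·0.97489350) = 0.031926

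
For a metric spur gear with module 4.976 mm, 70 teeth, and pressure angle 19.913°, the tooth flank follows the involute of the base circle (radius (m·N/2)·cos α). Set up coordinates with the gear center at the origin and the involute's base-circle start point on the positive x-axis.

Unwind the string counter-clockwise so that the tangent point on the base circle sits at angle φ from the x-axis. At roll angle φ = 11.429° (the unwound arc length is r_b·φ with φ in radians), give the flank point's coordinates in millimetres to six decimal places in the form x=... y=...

pitch radius r_p = m·N/2 = 4.976·70/2 = 174.160000
base radius r_b = r_p·cos α = 174.160000·cos 19.913° = 163.747126
roll angle φ = 11.429° = 0.19947368 rad
x = r_b·(cos φ + φ·sin φ) = 163.747126·(0.98017101 + 0.19947368·0.19815347) = 166.972520
y = r_b·(sin φ − φ·cos φ) = 163.747126·(0.19815347 − 0.19947368·0.98017101) = 0.431499

x=166.972520 y=0.431499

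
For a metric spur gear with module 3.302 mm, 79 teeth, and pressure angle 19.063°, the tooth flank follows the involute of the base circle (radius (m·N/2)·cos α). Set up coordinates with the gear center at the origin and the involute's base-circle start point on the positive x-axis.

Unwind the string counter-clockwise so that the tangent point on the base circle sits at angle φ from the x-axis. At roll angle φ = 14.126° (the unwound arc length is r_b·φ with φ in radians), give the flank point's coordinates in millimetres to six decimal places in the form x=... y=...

x=126.966180 y=0.612077

pitch radius r_p = m·N/2 = 3.302·79/2 = 130.429000
base radius r_b = r_p·cos α = 130.429000·cos 19.063° = 123.276277
roll angle φ = 14.126° = 0.24654521 rad
x = r_b·(cos φ + φ·sin φ) = 123.276277·(0.96976137 + 0.24654521·0.24405510) = 126.966180
y = r_b·(sin φ − φ·cos φ) = 123.276277·(0.24405510 − 0.24654521·0.96976137) = 0.612077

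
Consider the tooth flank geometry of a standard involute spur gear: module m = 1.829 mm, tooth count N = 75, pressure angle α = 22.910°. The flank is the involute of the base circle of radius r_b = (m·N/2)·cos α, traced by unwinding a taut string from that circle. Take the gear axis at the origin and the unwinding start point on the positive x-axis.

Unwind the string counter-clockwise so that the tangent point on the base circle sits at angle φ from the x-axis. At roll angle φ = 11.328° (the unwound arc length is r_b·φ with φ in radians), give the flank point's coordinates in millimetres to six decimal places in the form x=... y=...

pitch radius r_p = m·N/2 = 1.829·75/2 = 68.587500
base radius r_b = r_p·cos α = 68.587500·cos 22.910° = 63.177145
roll angle φ = 11.328° = 0.19771090 rad
x = r_b·(cos φ + φ·sin φ) = 63.177145·(0.98051878 + 0.19771090·0.19642534) = 64.399889
y = r_b·(sin φ − φ·cos φ) = 63.177145·(0.19642534 − 0.19771090·0.98051878) = 0.162118

x=64.399889 y=0.162118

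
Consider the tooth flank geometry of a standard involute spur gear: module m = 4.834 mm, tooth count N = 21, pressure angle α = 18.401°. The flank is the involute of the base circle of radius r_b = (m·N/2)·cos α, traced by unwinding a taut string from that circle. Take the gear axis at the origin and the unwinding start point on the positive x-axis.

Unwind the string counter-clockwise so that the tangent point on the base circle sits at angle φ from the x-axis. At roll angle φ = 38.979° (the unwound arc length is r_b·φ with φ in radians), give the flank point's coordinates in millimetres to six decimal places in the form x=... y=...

pitch radius r_p = m·N/2 = 4.834·21/2 = 50.757000
base radius r_b = r_p·cos α = 50.757000·cos 18.401° = 48.161820
roll angle φ = 38.979° = 0.68031189 rad
x = r_b·(cos φ + φ·sin φ) = 48.161820·(0.77737657 + 0.68031189·0.62903551) = 58.050256
y = r_b·(sin φ − φ·cos φ) = 48.161820·(0.62903551 − 0.68031189·0.77737657) = 4.824706

x=58.050256 y=4.824706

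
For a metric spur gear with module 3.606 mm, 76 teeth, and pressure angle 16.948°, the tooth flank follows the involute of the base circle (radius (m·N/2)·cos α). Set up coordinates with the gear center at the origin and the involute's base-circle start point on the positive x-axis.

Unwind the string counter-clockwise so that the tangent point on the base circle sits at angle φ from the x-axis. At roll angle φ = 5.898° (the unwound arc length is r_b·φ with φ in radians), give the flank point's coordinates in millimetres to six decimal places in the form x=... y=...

pitch radius r_p = m·N/2 = 3.606·76/2 = 137.028000
base radius r_b = r_p·cos α = 137.028000·cos 16.948° = 131.076834
roll angle φ = 5.898° = 0.10293952 rad
x = r_b·(cos φ + φ·sin φ) = 131.076834·(0.99470640 + 0.10293952·0.10275782) = 131.769476
y = r_b·(sin φ − φ·cos φ) = 131.076834·(0.10275782 − 0.10293952·0.99470640) = 0.047609

x=131.769476 y=0.047609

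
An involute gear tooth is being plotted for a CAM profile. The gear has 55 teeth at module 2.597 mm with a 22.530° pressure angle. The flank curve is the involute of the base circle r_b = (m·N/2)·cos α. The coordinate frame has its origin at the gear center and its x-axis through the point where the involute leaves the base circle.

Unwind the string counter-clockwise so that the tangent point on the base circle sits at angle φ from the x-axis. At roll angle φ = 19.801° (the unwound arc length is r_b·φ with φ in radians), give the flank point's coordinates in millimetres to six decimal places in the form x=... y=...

pitch radius r_p = m·N/2 = 2.597·55/2 = 71.417500
base radius r_b = r_p·cos α = 71.417500·cos 22.530° = 65.966847
roll angle φ = 19.801° = 0.34559265 rad
x = r_b·(cos φ + φ·sin φ) = 65.966847·(0.94087486 + 0.34559265·0.33875434) = 69.789353
y = r_b·(sin φ − φ·cos φ) = 65.966847·(0.33875434 − 0.34559265·0.94087486) = 0.896813

x=69.789353 y=0.896813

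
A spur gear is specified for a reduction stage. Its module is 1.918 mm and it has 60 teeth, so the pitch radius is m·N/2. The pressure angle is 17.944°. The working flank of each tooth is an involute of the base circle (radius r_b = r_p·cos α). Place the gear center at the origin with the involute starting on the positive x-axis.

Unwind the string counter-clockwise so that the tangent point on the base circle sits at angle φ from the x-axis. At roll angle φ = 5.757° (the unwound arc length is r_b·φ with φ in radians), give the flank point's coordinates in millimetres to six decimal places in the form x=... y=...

x=55.016779 y=0.018492

pitch radius r_p = m·N/2 = 1.918·60/2 = 57.540000
base radius r_b = r_p·cos α = 57.540000·cos 17.944° = 54.741145
roll angle φ = 5.757° = 0.10047861 rad
x = r_b·(cos φ + φ·sin φ) = 54.741145·(0.99495627 + 0.10047861·0.10030962) = 55.016779
y = r_b·(sin φ − φ·cos φ) = 54.741145·(0.10030962 − 0.10047861·0.99495627) = 0.018492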